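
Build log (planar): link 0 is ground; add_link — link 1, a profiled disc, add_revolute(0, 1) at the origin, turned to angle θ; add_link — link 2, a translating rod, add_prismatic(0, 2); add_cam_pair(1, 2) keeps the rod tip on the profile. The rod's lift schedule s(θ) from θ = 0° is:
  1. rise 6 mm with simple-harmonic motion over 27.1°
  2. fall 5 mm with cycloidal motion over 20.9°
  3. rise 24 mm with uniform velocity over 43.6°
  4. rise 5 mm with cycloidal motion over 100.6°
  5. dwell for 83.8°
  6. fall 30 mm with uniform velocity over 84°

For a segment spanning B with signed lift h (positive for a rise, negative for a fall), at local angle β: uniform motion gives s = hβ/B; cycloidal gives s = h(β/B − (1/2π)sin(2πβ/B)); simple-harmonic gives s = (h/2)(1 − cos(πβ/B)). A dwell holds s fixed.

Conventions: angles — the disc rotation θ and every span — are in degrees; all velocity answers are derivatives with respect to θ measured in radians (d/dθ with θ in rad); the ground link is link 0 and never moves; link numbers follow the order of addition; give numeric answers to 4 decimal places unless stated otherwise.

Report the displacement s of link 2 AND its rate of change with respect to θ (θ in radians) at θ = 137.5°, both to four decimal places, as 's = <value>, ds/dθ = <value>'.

seg 1 [0°–27.1°] simple-harmonic, h=6: full span → s += 6 → s = 6.0000
seg 2 [27.1°–48°] cycloidal, h=-5: full span → s += -5 → s = 1.0000
seg 3 [48°–91.6°] uniform, h=24: full span → s += 24 → s = 25.0000
seg 4 [91.6°–192.2°] cycloidal, h=5: θ=137.5° here. β=45.9, B=100.6. 5·(0.4563 − sin(2π·0.4563)/(2π)) = 2.0654 → s = 27.0654
velocity in seg [91.6°–192.2°] (cycloidal), θ in radians: β = 45.9° = 0.8011 rad, B = 100.6° = 1.7558 rad; ds/dθ = (h/B)(1 − cos(2πβ/B)) = (5/1.7558)(1 − cos(2π·0.4563)) = 5.588550 mm/rad

s = 27.0654, ds/dθ = 5.5885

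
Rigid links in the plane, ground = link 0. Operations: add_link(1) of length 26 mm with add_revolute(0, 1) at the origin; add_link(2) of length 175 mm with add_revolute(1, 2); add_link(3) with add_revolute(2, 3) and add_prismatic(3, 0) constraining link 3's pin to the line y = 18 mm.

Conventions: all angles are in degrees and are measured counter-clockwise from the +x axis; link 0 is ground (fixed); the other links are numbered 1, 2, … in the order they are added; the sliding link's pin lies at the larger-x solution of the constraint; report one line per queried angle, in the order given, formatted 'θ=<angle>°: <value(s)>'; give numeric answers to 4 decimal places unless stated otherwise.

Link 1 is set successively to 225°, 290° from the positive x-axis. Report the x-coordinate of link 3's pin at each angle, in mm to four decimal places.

geometry: r = 26 mm, L = 175 mm, e = 18 mm
θ=225°: crank pin P = (r cos θ, r sin θ) = (-18.384776, -18.384776)
θ=225°: h = r sin θ − e = -18.384776 − 18 = -36.384776
θ=225°: x = r cos θ + √(L² − h²) = -18.384776 + 171.175781 = 152.791005
θ=290°: crank pin P = (r cos θ, r sin θ) = (8.892524, -24.432008)
θ=290°: h = r sin θ − e = -24.432008 − 18 = -42.432008
θ=290°: x = r cos θ + √(L² − h²) = 8.892524 + 169.777869 = 178.670392

θ=225°: 152.7910
θ=290°: 178.6704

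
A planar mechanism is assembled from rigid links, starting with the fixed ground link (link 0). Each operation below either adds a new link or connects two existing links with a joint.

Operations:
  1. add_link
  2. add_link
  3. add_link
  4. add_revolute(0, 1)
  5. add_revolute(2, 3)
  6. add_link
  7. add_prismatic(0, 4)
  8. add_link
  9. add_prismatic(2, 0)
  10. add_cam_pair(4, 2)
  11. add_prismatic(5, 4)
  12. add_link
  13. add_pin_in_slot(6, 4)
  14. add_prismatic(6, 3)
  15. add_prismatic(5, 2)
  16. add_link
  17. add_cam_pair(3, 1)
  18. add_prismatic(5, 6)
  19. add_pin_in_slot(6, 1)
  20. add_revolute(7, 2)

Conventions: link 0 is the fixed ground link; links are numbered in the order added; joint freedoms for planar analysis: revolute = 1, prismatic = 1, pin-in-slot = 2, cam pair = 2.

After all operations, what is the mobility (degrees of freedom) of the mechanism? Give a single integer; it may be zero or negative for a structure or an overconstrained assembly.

(L,J1,J2)=(1,0,0); link0 fixed
link1: (2,0,0)
link2: (3,0,0)
link3: (4,0,0)
R 0-1 [J1]: (4,1,0)
R 2-3 [J1]: (4,2,0)
link4: (5,2,0)
P 0-4 [J1]: (5,3,0)
link5: (6,3,0)
P 2-0 [J1]: (6,4,0)
C 4-2 [J2]: (6,4,1)
P 5-4 [J1]: (6,5,1)
link6: (7,5,1)
PS 6-4 [J2]: (7,5,2)
P 6-3 [J1]: (7,6,2)
P 5-2 [J1]: (7,7,2)
link7: (8,7,2)
C 3-1 [J2]: (8,7,3)
P 5-6 [J1]: (8,8,3)
PS 6-1 [J2]: (8,8,4)
R 7-2 [J1]: (8,9,4)
Grübler: 3·7 − 2·9 − 4 = -1

M = -1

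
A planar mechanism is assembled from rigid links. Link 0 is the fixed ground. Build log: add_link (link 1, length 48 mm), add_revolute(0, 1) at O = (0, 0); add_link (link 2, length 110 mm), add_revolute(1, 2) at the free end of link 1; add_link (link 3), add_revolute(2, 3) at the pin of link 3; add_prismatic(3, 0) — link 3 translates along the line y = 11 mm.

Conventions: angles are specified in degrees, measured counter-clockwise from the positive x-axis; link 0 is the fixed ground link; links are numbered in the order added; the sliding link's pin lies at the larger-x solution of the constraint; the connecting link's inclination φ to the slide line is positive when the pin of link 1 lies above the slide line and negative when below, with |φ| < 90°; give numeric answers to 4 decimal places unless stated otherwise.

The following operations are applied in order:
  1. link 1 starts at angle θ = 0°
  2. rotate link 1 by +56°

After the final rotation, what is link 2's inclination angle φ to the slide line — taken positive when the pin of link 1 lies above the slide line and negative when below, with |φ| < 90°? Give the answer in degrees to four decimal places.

geometry: r = 48 mm, L = 110 mm, e = 11 mm; θ starts at 0°
rotate link 1 by +56°: θ ← 0° +56° = 56°
h = r sin θ − e = 39.793803 − 11 = 28.793803
sin φ = h / L = 28.793803 / 110 = 0.26176185
φ = arcsin(0.26176185) = 15.174630°

15.1746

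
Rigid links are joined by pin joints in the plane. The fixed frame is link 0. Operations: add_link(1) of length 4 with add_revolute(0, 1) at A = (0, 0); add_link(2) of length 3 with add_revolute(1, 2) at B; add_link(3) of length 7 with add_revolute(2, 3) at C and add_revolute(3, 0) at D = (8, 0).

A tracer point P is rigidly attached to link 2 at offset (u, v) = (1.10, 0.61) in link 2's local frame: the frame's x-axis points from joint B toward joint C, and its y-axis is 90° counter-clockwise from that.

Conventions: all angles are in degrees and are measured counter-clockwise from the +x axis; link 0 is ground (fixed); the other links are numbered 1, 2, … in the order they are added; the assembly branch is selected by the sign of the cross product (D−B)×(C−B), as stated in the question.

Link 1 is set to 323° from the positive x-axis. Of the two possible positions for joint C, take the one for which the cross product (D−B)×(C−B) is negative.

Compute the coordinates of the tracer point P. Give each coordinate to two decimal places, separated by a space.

A=(0,0), D=(8.00,0)
B = A + 4.00·(cos323°, sin323°) = (3.1945, -2.4073)
|BD| = 5.3747
circle(B,3.00) ∩ circle(D,7.00): a=-1.0338, h=2.8163
  candidates: C₊=(1.0089,-0.3523) cross=15.136; C₋=(3.5316,-5.3883) cross=-15.136
  branch - wants cross < 0 → take C=(3.5316,-5.3883) (cross=-15.136)
ex = (C−B)/|BC| = (0.1124,-0.9937); ey = (0.9937,0.1124)
P = B + 1.10·ex + 0.61·ey = (3.9243,-3.4318)

3.92 -3.43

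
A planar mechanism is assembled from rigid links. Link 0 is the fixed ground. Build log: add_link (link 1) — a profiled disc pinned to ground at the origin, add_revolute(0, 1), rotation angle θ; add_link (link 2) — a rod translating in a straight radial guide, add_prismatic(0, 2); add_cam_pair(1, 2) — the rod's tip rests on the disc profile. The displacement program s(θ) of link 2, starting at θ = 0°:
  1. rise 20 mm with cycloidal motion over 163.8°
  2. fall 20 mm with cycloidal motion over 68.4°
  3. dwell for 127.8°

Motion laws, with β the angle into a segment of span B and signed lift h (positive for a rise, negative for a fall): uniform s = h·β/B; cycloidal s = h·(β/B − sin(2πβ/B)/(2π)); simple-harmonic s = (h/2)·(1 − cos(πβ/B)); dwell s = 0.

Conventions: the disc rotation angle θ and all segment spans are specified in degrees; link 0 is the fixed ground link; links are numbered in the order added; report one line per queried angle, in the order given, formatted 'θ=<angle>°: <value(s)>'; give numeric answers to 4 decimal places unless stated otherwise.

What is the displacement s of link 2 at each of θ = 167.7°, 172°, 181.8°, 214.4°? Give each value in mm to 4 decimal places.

seg 1 [0°–163.8°] cycloidal, h=20: full span → s += 20 → s = 20.0000
seg 2 [163.8°–232.2°] cycloidal, h=-20: θ=167.7° here. β=3.9, B=68.4. -20·(0.0570 − sin(2π·0.0570)/(2π)) = -0.0242 → s = 19.9758
seg 2 [163.8°–232.2°] cycloidal, h=-20: θ=172° here. β=8.2, B=68.4. -20·(0.1199 − sin(2π·0.1199)/(2π)) = -0.2204 → s = 19.7796
seg 2 [163.8°–232.2°] cycloidal, h=-20: θ=181.8° here. β=18, B=68.4. -20·(0.2632 − sin(2π·0.2632)/(2π)) = -2.0909 → s = 17.9091
seg 2 [163.8°–232.2°] cycloidal, h=-20: θ=214.4° here. β=50.6, B=68.4. -20·(0.7398 − sin(2π·0.7398)/(2π)) = -17.9718 → s = 2.0282

θ=167.7°: 19.9758
θ=172°: 19.7796
θ=181.8°: 17.9091
θ=214.4°: 2.0282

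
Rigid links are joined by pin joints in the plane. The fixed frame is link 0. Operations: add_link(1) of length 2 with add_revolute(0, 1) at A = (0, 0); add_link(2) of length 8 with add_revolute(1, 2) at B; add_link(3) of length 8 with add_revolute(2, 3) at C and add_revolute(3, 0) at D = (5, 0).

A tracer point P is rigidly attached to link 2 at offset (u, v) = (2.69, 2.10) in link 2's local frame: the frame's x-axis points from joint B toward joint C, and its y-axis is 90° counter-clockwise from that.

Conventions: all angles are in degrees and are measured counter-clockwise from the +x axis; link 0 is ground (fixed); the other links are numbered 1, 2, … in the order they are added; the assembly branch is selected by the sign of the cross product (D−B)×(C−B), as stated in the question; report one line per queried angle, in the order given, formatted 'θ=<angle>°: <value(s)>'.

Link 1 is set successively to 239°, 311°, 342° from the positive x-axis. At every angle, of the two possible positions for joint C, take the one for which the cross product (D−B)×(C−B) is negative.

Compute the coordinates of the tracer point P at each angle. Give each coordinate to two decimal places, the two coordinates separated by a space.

A=(0,0), D=(5.00,0)
θ=239°: B = A + 2.00·(cos239°, sin239°) = (-1.0301, -1.7143)
θ=239°: |BD| = 6.2690
θ=239°: circle(B,8.00) ∩ circle(D,8.00): a=3.1345, h=7.3604
θ=239°:   candidates: C₊=(-0.0278,6.2226) cross=46.142; C₋=(3.9977,-7.9370) cross=-46.142
θ=239°:   branch - wants cross < 0 → take C=(3.9977,-7.9370) (cross=-46.142)
θ=239°: ex = (C−B)/|BC| = (0.6285,-0.7778); ey = (0.7778,0.6285)
θ=239°: P = B + 2.69·ex + 2.10·ey = (2.2940,-2.4869)
θ=311°: B = A + 2.00·(cos311°, sin311°) = (1.3121, -1.5094)
θ=311°: |BD| = 3.9848
θ=311°: circle(B,8.00) ∩ circle(D,8.00): a=1.9924, h=7.7479
θ=311°:   candidates: C₊=(0.2212,6.4159) cross=30.874; C₋=(6.0909,-7.9253) cross=-30.874
θ=311°:   branch - wants cross < 0 → take C=(6.0909,-7.9253) (cross=-30.874)
θ=311°: ex = (C−B)/|BC| = (0.5973,-0.8020); ey = (0.8020,0.5973)
θ=311°: P = B + 2.69·ex + 2.10·ey = (4.6031,-2.4123)
θ=342°: B = A + 2.00·(cos342°, sin342°) = (1.9021, -0.6180)
θ=342°: |BD| = 3.1589
θ=342°: circle(B,8.00) ∩ circle(D,8.00): a=1.5795, h=7.8425
θ=342°:   candidates: C₊=(1.9167,7.3820) cross=24.774; C₋=(4.9854,-8.0000) cross=-24.774
θ=342°:   branch - wants cross < 0 → take C=(4.9854,-8.0000) (cross=-24.774)
θ=342°: ex = (C−B)/|BC| = (0.3854,-0.9227); ey = (0.9227,0.3854)
θ=342°: P = B + 2.69·ex + 2.10·ey = (4.8766,-2.2908)

θ=239°: 2.29 -2.49
θ=311°: 4.60 -2.41
θ=342°: 4.88 -2.29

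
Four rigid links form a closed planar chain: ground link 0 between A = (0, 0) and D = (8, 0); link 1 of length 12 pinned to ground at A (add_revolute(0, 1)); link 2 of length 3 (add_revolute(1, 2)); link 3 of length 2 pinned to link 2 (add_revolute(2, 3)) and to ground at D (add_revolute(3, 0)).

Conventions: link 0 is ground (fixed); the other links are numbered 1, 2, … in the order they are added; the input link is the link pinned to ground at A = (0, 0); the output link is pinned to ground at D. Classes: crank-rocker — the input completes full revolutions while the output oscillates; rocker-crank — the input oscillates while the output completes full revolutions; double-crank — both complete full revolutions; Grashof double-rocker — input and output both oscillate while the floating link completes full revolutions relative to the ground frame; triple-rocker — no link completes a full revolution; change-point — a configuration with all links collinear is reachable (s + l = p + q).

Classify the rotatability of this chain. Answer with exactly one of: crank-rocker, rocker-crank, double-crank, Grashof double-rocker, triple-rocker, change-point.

lengths: ground=8, input=12, coupler=3, output=2
sorted: s=2 (shortest), l=12 (longest), p+q=11
s + l = 14 vs p + q = 11
s + l > p + q → non-Grashof → no link fully rotates → triple-rocker

triple-rocker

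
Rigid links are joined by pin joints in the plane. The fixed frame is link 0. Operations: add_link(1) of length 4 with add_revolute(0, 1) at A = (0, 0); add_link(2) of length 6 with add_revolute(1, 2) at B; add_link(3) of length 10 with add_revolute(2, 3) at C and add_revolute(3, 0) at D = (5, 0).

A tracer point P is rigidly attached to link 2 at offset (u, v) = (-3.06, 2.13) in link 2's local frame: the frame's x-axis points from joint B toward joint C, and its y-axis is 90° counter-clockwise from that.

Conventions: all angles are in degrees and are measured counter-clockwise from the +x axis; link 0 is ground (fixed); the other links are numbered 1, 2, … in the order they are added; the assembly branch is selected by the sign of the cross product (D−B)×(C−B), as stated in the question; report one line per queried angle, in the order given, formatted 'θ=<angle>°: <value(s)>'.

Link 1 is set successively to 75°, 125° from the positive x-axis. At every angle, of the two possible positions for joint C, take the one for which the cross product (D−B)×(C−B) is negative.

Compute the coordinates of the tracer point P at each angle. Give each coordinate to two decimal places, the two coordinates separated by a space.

A=(0,0), D=(5.00,0)
θ=75°: B = A + 4.00·(cos75°, sin75°) = (1.0353, 3.8637)
θ=75°: |BD| = 5.5360
θ=75°: circle(B,6.00) ∩ circle(D,10.00): a=-3.0124, h=5.1890
θ=75°:   candidates: C₊=(2.4994,9.6823) cross=28.726; C₋=(-4.7436,2.2499) cross=-28.726
θ=75°:   branch - wants cross < 0 → take C=(-4.7436,2.2499) (cross=-28.726)
θ=75°: ex = (C−B)/|BC| = (-0.9631,-0.2690); ey = (0.2690,-0.9631)
θ=75°: P = B + -3.06·ex + 2.13·ey = (4.5554,2.6352)
θ=125°: B = A + 4.00·(cos125°, sin125°) = (-2.2943, 3.2766)
θ=125°: |BD| = 7.9964
θ=125°: circle(B,6.00) ∩ circle(D,10.00): a=-0.0036, h=6.0000
θ=125°:   candidates: C₊=(0.1610,8.7512) cross=47.979; C₋=(-4.7561,-2.1951) cross=-47.979
θ=125°:   branch - wants cross < 0 → take C=(-4.7561,-2.1951) (cross=-47.979)
θ=125°: ex = (C−B)/|BC| = (-0.4103,-0.9120); ey = (0.9120,-0.4103)
θ=125°: P = B + -3.06·ex + 2.13·ey = (0.9037,5.1932)

θ=75°: 4.56 2.64
θ=125°: 0.90 5.19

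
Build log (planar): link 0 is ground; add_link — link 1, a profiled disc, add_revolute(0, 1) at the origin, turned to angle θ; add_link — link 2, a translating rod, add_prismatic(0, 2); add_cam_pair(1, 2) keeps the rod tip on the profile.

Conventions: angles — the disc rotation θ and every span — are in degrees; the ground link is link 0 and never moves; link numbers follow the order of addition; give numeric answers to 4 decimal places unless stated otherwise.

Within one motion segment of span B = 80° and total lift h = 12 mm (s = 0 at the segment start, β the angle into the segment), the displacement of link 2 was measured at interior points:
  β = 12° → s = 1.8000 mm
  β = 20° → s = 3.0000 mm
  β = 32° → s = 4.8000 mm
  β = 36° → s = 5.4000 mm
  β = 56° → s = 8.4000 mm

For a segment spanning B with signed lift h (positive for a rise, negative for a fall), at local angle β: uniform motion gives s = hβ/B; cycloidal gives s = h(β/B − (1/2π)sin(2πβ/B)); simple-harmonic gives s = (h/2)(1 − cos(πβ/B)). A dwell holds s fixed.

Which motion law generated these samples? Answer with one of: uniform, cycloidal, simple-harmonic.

candidates at β/B = r: uniform s = h·r (linear in β); cycloidal s = h·(r − sin(2πr)/(2π)); simple-harmonic s = (h/2)(1 − cos(πr))
β=12°: printed 1.8000 | uniform 1.8000, cycloidal 0.2549, simple-harmonic 0.6540
β=20°: printed 3.0000 | uniform 3.0000, cycloidal 1.0901, simple-harmonic 1.7574
β=32°: printed 4.8000 | uniform 4.8000, cycloidal 3.6774, simple-harmonic 4.1459
β=36°: printed 5.4000 | uniform 5.4000, cycloidal 4.8098, simple-harmonic 5.0614
β=56°: printed 8.4000 | uniform 8.4000, cycloidal 10.2164, simple-harmonic 9.5267
only one law matches every sample → uniform

uniform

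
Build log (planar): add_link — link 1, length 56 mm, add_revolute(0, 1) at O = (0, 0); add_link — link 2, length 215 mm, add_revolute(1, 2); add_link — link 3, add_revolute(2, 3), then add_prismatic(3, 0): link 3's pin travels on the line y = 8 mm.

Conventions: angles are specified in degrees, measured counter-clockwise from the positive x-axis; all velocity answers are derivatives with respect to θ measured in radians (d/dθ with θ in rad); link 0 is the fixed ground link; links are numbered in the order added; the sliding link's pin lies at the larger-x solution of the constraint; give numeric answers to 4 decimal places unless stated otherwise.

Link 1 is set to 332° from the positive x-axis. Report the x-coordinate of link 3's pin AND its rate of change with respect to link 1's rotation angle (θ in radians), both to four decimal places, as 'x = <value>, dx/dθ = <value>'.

geometry: r = 56 mm, L = 215 mm, e = 8 mm
crank pin P = (r cos θ, r sin θ) = (49.445065, -26.290408)
h = r sin θ − e = -26.290408 − 8 = -34.290408
x = r cos θ + √(L² − h²) = 49.445065 + 212.247893 = 261.692958
dx/dθ = −r sin θ − h·r cos θ/√(L² − h²) (θ in radians; h = -34.290408) = 34.278668

x = 261.6930, dx/dθ = 34.2787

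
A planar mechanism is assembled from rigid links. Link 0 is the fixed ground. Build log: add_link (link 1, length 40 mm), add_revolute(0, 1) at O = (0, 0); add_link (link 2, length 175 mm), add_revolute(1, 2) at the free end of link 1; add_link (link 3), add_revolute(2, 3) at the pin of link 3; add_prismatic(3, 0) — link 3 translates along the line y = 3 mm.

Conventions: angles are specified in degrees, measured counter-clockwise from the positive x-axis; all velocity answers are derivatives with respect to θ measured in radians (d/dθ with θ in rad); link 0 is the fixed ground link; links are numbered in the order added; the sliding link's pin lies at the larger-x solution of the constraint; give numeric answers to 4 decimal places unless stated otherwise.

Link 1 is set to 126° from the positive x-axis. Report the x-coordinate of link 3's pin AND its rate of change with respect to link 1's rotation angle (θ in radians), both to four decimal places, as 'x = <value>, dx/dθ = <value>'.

geometry: r = 40 mm, L = 175 mm, e = 3 mm
crank pin P = (r cos θ, r sin θ) = (-23.511410, 32.360680)
h = r sin θ − e = 32.360680 − 3 = 29.360680
x = r cos θ + √(L² − h²) = -23.511410 + 172.519421 = 149.008011
dx/dθ = −r sin θ − h·r cos θ/√(L² − h²) (θ in radians; h = 29.360680) = -28.359327

x = 149.0080, dx/dθ = -28.3593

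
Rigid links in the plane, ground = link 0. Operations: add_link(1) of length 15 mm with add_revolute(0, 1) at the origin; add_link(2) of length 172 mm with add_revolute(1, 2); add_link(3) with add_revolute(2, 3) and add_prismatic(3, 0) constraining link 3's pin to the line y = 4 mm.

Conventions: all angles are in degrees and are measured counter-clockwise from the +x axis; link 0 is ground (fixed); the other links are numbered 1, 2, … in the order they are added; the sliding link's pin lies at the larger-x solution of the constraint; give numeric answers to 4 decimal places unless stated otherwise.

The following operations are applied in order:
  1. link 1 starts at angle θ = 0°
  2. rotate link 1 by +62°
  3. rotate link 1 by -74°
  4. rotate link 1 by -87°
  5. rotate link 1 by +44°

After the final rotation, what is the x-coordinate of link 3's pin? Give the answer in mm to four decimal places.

geometry: r = 15 mm, L = 172 mm, e = 4 mm; θ starts at 0°
rotate link 1 by +62°: θ ← 0° +62° = 62°
rotate link 1 by -74°: θ ← 62° -74° = -12°
rotate link 1 by -87°: θ ← -12° -87° = -99°
rotate link 1 by +44°: θ ← -99° +44° = -55°
crank pin P = (r cos θ, r sin θ) = (8.603647, -12.287281)
h = r sin θ − e = -12.287281 − 4 = -16.287281
x = r cos θ + √(L² − h²) = 8.603647 + 171.227114 = 179.830760

179.8308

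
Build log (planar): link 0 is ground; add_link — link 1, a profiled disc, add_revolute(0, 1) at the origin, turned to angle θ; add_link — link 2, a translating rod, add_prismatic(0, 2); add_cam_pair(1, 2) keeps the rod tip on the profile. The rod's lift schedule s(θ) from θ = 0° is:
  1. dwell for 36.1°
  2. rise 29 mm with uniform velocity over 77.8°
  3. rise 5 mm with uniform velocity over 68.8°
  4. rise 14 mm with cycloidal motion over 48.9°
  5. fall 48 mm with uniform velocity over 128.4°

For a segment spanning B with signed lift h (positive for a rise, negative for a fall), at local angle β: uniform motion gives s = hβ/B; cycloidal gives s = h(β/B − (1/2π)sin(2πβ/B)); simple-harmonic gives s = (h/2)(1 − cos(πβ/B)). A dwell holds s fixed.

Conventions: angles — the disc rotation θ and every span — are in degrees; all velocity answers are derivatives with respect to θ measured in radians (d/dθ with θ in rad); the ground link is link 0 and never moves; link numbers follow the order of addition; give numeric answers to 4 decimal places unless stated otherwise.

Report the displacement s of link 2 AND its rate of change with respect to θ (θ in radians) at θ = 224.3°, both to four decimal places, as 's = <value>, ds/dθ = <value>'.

seg 1 [0°–36.1°] dwell: s stays 0.0000
seg 2 [36.1°–113.9°] uniform, h=29: full span → s += 29 → s = 29.0000
seg 3 [113.9°–182.7°] uniform, h=5: full span → s += 5 → s = 34.0000
seg 4 [182.7°–231.6°] cycloidal, h=14: θ=224.3° here. β=41.6, B=48.9. 14·(0.8507 − sin(2π·0.8507)/(2π)) = 13.7067 → s = 47.7067
velocity in seg [182.7°–231.6°] (cycloidal), θ in radians: β = 41.6° = 0.7261 rad, B = 48.9° = 0.8535 rad; ds/dθ = (h/B)(1 − cos(2πβ/B)) = (14/0.8535)(1 − cos(2π·0.8507)) = 6.702263 mm/rad

s = 47.7067, ds/dθ = 6.7023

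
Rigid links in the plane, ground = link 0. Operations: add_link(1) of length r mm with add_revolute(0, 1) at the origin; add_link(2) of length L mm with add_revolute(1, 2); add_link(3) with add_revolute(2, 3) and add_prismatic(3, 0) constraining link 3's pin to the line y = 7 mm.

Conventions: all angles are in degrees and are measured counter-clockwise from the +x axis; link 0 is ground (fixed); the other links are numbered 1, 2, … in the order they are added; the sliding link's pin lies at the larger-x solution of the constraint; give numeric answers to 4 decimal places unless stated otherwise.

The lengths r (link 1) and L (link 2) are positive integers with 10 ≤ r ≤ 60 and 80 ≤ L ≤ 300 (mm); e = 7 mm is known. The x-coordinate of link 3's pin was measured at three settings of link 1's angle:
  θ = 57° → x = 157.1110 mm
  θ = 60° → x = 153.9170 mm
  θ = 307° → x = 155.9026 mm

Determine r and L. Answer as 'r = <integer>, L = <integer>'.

constraint per measurement: (x − r cos θ)² + (r sin θ − e)² = L²
subtracting the θ₁ and θ₂ equations cancels the r² and L² terms:
r = (x₁² − x₂²) / (2[(x₁cos θ₁ + e sin θ₁) − (x₂cos θ₂ + e sin θ₂)]) = 59.0003 → r = 59
L² = (x₁ − r cos θ₁)² + (r sin θ₁ − e)² = 17424.0080 → L = 132.0000 → L = 132
check at θ₃=307°: x = 155.9026 (printed 155.9026) ✓

r = 59, L = 132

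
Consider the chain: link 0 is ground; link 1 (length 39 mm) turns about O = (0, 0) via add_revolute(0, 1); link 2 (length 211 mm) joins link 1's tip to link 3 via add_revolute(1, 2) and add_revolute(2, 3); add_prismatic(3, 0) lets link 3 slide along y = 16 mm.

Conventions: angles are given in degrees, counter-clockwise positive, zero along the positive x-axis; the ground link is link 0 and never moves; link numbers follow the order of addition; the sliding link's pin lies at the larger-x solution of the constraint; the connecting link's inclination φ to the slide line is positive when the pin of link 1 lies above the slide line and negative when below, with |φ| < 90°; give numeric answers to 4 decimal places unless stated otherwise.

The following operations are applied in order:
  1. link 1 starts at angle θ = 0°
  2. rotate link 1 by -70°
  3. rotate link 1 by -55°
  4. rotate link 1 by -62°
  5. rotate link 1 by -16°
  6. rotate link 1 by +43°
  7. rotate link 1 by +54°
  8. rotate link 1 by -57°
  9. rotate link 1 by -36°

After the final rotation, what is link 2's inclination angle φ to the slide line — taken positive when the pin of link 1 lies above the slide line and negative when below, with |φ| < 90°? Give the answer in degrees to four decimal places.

geometry: r = 39 mm, L = 211 mm, e = 16 mm; θ starts at 0°
rotate link 1 by -70°: θ ← 0° -70° = -70°
rotate link 1 by -55°: θ ← -70° -55° = -125°
rotate link 1 by -62°: θ ← -125° -62° = -187°
rotate link 1 by -16°: θ ← -187° -16° = -203°
rotate link 1 by +43°: θ ← -203° +43° = -160°
rotate link 1 by +54°: θ ← -160° +54° = -106°
rotate link 1 by -57°: θ ← -106° -57° = -163°
rotate link 1 by -36°: θ ← -163° -36° = -199°
h = r sin θ − e = 12.697158 − 16 = -3.302842
sin φ = h / L = -3.302842 / 211 = -0.01565328
φ = arcsin(-0.01565328) = -0.896903°

-0.8969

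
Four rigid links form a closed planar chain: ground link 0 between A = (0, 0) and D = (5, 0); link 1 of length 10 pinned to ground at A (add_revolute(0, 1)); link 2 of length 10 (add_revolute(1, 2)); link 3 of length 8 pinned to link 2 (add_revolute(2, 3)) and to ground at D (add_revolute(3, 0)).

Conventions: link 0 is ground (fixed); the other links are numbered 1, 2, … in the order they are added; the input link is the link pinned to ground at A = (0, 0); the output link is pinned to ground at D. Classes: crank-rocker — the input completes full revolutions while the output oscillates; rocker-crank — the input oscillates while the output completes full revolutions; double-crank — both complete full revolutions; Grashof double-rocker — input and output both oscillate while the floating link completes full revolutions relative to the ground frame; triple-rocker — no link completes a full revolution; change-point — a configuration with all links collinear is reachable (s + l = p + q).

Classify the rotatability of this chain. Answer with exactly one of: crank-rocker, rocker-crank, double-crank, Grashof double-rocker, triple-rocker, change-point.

lengths: ground=5, input=10, coupler=10, output=8
sorted: s=5 (shortest), l=10 (longest), p+q=18
s + l = 15 vs p + q = 18
s + l < p + q (Grashof) with shortest = ground link → double-crank

double-crank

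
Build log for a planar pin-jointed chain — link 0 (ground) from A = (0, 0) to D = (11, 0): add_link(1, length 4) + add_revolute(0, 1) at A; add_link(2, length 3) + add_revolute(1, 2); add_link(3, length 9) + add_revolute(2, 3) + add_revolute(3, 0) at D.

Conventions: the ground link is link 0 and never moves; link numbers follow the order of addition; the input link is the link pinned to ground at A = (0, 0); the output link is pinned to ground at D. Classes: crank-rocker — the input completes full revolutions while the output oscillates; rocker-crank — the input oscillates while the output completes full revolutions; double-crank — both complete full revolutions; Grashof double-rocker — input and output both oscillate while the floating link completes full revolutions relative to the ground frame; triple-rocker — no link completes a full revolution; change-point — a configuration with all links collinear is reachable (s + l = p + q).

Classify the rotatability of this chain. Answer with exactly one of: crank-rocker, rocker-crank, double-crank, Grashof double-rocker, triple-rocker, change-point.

lengths: ground=11, input=4, coupler=3, output=9
sorted: s=3 (shortest), l=11 (longest), p+q=13
s + l = 14 vs p + q = 13
s + l > p + q → non-Grashof → no link fully rotates → triple-rocker

triple-rocker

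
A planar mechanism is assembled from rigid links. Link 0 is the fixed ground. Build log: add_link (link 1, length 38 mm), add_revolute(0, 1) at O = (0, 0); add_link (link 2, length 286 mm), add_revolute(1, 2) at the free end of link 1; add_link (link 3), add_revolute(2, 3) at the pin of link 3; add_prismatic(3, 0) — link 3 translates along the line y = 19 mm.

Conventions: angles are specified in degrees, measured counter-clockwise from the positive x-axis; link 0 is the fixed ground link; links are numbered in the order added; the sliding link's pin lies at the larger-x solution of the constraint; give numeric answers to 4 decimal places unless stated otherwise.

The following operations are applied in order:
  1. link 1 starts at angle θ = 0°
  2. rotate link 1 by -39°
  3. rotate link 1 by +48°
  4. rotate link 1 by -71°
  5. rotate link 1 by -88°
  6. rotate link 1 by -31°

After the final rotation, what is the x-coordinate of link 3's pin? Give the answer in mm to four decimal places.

geometry: r = 38 mm, L = 286 mm, e = 19 mm; θ starts at 0°
rotate link 1 by -39°: θ ← 0° -39° = -39°
rotate link 1 by +48°: θ ← -39° +48° = 9°
rotate link 1 by -71°: θ ← 9° -71° = -62°
rotate link 1 by -88°: θ ← -62° -88° = -150°
rotate link 1 by -31°: θ ← -150° -31° = -181°
crank pin P = (r cos θ, r sin θ) = (-37.994212, 0.663191)
h = r sin θ − e = 0.663191 − 19 = -18.336809
x = r cos θ + √(L² − h²) = -37.994212 + 285.411565 = 247.417353

247.4174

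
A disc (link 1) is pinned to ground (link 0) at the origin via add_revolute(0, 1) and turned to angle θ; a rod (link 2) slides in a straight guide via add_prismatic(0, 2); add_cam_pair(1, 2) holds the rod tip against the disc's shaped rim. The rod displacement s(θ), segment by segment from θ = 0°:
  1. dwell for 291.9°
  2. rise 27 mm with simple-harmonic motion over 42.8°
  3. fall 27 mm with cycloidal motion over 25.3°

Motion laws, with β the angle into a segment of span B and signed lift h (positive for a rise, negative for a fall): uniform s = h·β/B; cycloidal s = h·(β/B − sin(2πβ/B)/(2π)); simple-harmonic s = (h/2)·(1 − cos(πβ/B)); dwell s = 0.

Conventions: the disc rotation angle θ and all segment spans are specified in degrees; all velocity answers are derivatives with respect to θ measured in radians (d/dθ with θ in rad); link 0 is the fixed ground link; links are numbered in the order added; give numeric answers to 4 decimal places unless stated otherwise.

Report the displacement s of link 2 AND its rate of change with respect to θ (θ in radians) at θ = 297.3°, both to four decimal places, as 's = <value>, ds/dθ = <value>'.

segment 1 (0° to 291.9°, dwell): s unchanged at 0.0000
θ = 297.3° falls in segment 2 (291.9° to 334.7°, simple-harmonic, h = 27): β = 297.3 − 291.9 = 5.4°, B = 42.8°; Δs = 27/2·(1 − cos(π·0.1262)) = 1.0467; s = 0.0000 + 1.0467 = 1.0467
velocity in seg [291.9°–334.7°] (simple-harmonic), θ in radians: β = 5.4° = 0.0942 rad, B = 42.8° = 0.7470 rad; ds/dθ = (πh/(2B)) sin(πβ/B) = (π·27/(2·0.7470)) sin(π·0.1262) = 21.919484 mm/rad

s = 1.0467, ds/dθ = 21.9195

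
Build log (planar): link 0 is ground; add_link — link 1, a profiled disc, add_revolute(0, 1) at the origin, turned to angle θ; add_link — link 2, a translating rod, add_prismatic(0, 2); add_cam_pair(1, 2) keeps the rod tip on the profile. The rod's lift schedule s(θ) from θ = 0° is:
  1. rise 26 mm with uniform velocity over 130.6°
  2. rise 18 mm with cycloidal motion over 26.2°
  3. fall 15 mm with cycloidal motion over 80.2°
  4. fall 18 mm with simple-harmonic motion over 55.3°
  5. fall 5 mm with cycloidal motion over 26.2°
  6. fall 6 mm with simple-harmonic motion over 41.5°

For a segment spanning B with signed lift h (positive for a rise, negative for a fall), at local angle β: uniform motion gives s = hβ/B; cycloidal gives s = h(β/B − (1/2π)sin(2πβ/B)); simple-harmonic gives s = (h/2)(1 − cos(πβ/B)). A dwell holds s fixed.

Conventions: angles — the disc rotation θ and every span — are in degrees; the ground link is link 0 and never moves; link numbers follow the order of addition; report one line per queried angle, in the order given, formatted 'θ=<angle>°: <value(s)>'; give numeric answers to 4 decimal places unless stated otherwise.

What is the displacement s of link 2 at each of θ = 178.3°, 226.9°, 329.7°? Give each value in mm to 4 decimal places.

seg 1 [0°–130.6°] uniform, h=26: full span → s += 26 → s = 26.0000
seg 2 [130.6°–156.8°] cycloidal, h=18: full span → s += 18 → s = 44.0000
seg 3 [156.8°–237°] cycloidal, h=-15: θ=178.3° here. β=21.5, B=80.2. -15·(0.2681 − sin(2π·0.2681)/(2π)) = -1.6493 → s = 42.3507
seg 3 [156.8°–237°] cycloidal, h=-15: θ=226.9° here. β=70.1, B=80.2. -15·(0.8741 − sin(2π·0.8741)/(2π)) = -14.8090 → s = 29.1910
seg 3 [156.8°–237°] cycloidal, h=-15: full span → s += -15 → s = 29.0000
seg 4 [237°–292.3°] simple-harmonic, h=-18: full span → s += -18 → s = 11.0000
seg 5 [292.3°–318.5°] cycloidal, h=-5: full span → s += -5 → s = 6.0000
seg 6 [318.5°–360°] simple-harmonic, h=-6: θ=329.7° here. β=11.2, B=41.5. -6/2·(1 − cos(π·0.2699)) = -1.0152 → s = 4.9848

θ=178.3°: 42.3507
θ=226.9°: 29.1910
θ=329.7°: 4.9848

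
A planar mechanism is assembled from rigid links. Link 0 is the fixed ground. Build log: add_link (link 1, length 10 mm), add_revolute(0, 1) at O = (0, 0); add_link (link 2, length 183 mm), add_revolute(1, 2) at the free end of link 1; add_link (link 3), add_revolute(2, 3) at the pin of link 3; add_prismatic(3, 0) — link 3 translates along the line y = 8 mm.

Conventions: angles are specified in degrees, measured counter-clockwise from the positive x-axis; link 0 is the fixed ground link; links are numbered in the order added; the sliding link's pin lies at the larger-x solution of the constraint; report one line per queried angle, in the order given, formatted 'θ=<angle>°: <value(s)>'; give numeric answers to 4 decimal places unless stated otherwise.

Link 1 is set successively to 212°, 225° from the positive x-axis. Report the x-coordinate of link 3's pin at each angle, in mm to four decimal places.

geometry: r = 10 mm, L = 183 mm, e = 8 mm
θ=212°: crank pin P = (r cos θ, r sin θ) = (-8.480481, -5.299193)
θ=212°: h = r sin θ − e = -5.299193 − 8 = -13.299193
θ=212°: x = r cos θ + √(L² − h²) = -8.480481 + 182.516113 = 174.035632
θ=225°: crank pin P = (r cos θ, r sin θ) = (-7.071068, -7.071068)
θ=225°: h = r sin θ − e = -7.071068 − 8 = -15.071068
θ=225°: x = r cos θ + √(L² − h²) = -7.071068 + 182.378351 = 175.307283

θ=212°: 174.0356
θ=225°: 175.3073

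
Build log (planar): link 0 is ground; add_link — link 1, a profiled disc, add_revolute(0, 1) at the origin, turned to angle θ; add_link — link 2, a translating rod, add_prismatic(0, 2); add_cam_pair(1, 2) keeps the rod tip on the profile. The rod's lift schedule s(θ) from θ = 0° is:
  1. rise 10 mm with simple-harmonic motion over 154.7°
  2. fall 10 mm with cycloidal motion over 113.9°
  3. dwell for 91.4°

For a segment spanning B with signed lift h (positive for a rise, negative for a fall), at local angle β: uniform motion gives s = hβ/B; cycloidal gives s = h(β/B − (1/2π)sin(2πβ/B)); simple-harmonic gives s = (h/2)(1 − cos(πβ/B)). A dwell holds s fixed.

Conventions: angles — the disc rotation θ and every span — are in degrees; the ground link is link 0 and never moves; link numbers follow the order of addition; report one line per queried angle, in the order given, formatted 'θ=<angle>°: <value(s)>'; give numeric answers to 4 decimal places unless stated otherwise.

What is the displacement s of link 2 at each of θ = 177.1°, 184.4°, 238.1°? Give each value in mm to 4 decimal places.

seg 1 [0°–154.7°] simple-harmonic, h=10: full span → s += 10 → s = 10.0000
seg 2 [154.7°–268.6°] cycloidal, h=-10: θ=177.1° here. β=22.4, B=113.9. -10·(0.1967 − sin(2π·0.1967)/(2π)) = -0.4636 → s = 9.5364
seg 2 [154.7°–268.6°] cycloidal, h=-10: θ=184.4° here. β=29.7, B=113.9. -10·(0.2608 − sin(2π·0.2608)/(2π)) = -1.0196 → s = 8.9804
seg 2 [154.7°–268.6°] cycloidal, h=-10: θ=238.1° here. β=83.4, B=113.9. -10·(0.7322 − sin(2π·0.7322)/(2π)) = -8.9038 → s = 1.0962

θ=177.1°: 9.5364
θ=184.4°: 8.9804
θ=238.1°: 1.0962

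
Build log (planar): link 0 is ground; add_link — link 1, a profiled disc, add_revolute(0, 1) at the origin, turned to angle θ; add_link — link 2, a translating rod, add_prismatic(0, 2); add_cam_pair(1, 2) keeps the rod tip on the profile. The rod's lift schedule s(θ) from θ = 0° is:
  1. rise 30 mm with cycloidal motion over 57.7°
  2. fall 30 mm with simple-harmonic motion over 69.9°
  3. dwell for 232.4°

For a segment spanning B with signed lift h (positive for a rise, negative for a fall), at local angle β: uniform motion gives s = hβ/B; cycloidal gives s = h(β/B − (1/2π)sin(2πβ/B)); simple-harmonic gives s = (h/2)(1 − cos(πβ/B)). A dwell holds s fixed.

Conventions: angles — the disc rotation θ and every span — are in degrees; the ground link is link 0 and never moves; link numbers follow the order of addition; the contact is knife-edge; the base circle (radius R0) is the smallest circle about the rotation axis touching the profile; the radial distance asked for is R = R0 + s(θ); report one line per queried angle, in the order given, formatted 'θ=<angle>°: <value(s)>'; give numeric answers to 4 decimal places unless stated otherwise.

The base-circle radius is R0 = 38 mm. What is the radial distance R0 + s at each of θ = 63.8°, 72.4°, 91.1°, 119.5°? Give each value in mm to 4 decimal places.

seg 1 [0°–57.7°] cycloidal, h=30: full span → s += 30 → s = 30.0000
seg 2 [57.7°–127.6°] simple-harmonic, h=-30: θ=63.8° here. β=6.1, B=69.9. -30/2·(1 − cos(π·0.0873)) = -0.5602 → s = 29.4398
seg 2 [57.7°–127.6°] simple-harmonic, h=-30: θ=72.4° here. β=14.7, B=69.9. -30/2·(1 − cos(π·0.2103)) = -3.1564 → s = 26.8436
seg 2 [57.7°–127.6°] simple-harmonic, h=-30: θ=91.1° here. β=33.4, B=69.9. -30/2·(1 − cos(π·0.4778)) = -13.9559 → s = 16.0441
seg 2 [57.7°–127.6°] simple-harmonic, h=-30: θ=119.5° here. β=61.8, B=69.9. -30/2·(1 − cos(π·0.8841)) = -29.0170 → s = 0.9830
θ=63.8°: R = R0 + s = 38 + 29.4398 = 67.4398
θ=72.4°: R = R0 + s = 38 + 26.8436 = 64.8436
θ=91.1°: R = R0 + s = 38 + 16.0441 = 54.0441
θ=119.5°: R = R0 + s = 38 + 0.9830 = 38.9830

θ=63.8°: 67.4398
θ=72.4°: 64.8436
θ=91.1°: 54.0441
θ=119.5°: 38.9830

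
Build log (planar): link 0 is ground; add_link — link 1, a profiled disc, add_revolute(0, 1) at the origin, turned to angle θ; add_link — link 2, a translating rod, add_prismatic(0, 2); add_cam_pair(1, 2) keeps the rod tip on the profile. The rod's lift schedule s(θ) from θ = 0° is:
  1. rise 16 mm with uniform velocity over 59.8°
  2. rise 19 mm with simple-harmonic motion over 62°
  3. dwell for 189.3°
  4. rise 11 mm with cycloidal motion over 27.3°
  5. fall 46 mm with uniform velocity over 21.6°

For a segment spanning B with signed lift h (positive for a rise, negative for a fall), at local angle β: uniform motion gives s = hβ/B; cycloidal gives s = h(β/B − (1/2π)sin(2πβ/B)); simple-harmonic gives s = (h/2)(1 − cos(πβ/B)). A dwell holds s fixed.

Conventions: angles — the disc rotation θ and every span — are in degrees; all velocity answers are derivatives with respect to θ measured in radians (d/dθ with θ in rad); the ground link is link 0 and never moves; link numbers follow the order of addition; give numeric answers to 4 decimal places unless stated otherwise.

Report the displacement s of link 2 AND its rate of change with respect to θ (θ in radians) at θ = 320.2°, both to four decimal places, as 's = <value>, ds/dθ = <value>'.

seg 1 [0°–59.8°] uniform, h=16: full span → s += 16 → s = 16.0000
seg 2 [59.8°–121.8°] simple-harmonic, h=19: full span → s += 19 → s = 35.0000
seg 3 [121.8°–311.1°] dwell: s stays 35.0000
seg 4 [311.1°–338.4°] cycloidal, h=11: θ=320.2° here. β=9.1, B=27.3. 11·(0.3333 − sin(2π·0.3333)/(2π)) = 2.1505 → s = 37.1505
velocity in seg [311.1°–338.4°] (cycloidal), θ in radians: β = 9.1° = 0.1588 rad, B = 27.3° = 0.4765 rad; ds/dθ = (h/B)(1 − cos(2πβ/B)) = (11/0.4765)(1 − cos(2π·0.3333)) = 34.629317 mm/rad

s = 37.1505, ds/dθ = 34.6293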